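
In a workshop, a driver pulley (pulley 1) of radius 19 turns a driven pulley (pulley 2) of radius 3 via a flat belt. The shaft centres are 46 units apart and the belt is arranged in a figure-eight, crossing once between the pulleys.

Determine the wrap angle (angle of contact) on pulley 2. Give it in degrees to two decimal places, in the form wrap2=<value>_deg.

wrap2=237.14_deg

crossed belt: β = asin((r1+r2)/C) = asin(22/46) = 28.5719°
wrap1 = wrap2 = π + 2β = 237.1438°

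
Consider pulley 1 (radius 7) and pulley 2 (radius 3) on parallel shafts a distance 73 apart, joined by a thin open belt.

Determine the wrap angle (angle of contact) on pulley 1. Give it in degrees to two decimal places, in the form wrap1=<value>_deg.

wrap1=186.28_deg

open belt: β = asin((r2−r1)/C) = asin(-4/73) = -3.1411°
wrap1 = π − 2β = 186.2821°
wrap2 = π + 2β = 173.7179°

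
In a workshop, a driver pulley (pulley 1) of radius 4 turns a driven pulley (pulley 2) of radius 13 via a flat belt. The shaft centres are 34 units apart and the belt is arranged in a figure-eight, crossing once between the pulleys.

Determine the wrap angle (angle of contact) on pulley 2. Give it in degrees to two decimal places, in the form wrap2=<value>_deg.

wrap2=240.00_deg

crossed belt: β = asin((r1+r2)/C) = asin(17/34) = 30.0000°
wrap1 = wrap2 = π + 2β = 240.0000°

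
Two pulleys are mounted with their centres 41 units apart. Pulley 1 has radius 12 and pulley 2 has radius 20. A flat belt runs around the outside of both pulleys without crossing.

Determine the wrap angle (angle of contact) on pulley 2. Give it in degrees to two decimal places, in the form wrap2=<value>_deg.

open belt: β = asin((r2−r1)/C) = asin(8/41) = 11.2518°
wrap1 = π − 2β = 157.4963°
wrap2 = π + 2β = 202.5037°

wrap2=202.50_deg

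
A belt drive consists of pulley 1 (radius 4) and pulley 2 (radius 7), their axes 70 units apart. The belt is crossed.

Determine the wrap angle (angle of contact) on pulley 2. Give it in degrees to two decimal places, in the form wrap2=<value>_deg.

wrap2=198.08_deg

crossed belt: β = asin((r1+r2)/C) = asin(11/70) = 9.0411°
wrap1 = wrap2 = π + 2β = 198.0822°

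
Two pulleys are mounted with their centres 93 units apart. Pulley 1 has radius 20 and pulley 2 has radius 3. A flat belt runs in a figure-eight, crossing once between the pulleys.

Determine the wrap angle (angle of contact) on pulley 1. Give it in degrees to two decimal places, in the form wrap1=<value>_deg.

crossed belt: β = asin((r1+r2)/C) = asin(23/93) = 14.3185°
wrap1 = wrap2 = π + 2β = 208.6370°

wrap1=208.64_deg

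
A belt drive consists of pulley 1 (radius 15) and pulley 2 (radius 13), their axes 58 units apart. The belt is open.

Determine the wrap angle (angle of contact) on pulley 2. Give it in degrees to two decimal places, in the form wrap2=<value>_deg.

open belt: β = asin((r2−r1)/C) = asin(-2/58) = -1.9761°
wrap1 = π − 2β = 183.9522°
wrap2 = π + 2β = 176.0478°

wrap2=176.05_deg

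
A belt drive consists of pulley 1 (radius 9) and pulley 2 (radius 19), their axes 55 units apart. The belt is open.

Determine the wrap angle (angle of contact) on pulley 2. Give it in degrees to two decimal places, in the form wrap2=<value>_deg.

wrap2=200.95_deg

open belt: β = asin((r2−r1)/C) = asin(10/55) = 10.4757°
wrap1 = π − 2β = 159.0486°
wrap2 = π + 2β = 200.9514°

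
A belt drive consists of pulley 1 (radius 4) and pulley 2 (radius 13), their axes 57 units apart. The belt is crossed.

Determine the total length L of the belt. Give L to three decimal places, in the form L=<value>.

L=172.516

crossed belt: β = asin((r1+r2)/C) = asin(17/57) = 17.3523°
wrap1 = wrap2 = π + 2β = 214.7045°
tangent length = C·cosβ = 54.4059
L = (r1+r2)·wrap + 2·C·cosβ = 17·3.7473 + 2·54.4059 = 172.5159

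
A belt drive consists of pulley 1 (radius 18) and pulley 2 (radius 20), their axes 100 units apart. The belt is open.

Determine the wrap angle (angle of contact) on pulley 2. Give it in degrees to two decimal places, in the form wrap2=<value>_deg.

open belt: β = asin((r2−r1)/C) = asin(2/100) = 1.1460°
wrap1 = π − 2β = 177.7080°
wrap2 = π + 2β = 182.2920°

wrap2=182.29_deg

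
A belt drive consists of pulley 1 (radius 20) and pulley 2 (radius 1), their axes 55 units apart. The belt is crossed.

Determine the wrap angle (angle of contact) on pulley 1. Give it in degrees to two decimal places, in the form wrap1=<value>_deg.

wrap1=224.89_deg

crossed belt: β = asin((r1+r2)/C) = asin(21/55) = 22.4464°
wrap1 = wrap2 = π + 2β = 224.8927°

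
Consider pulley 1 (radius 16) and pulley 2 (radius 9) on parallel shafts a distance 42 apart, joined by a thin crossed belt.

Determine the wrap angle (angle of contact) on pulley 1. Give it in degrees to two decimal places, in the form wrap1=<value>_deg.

wrap1=253.06_deg

crossed belt: β = asin((r1+r2)/C) = asin(25/42) = 36.5296°
wrap1 = wrap2 = π + 2β = 253.0592°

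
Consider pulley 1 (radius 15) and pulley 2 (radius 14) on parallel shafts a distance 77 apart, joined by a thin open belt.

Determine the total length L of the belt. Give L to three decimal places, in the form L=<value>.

open belt: β = asin((r2−r1)/C) = asin(-1/77) = -0.7441°
wrap1 = π − 2β = 181.4882°
wrap2 = π + 2β = 178.5118°
tangent length = C·cosβ = 76.9935
L = r1·wrap1 + r2·wrap2 + 2·C·cosβ = 15·3.1676 + 14·3.1156 + 2·76.9935 = 245.1192

L=245.119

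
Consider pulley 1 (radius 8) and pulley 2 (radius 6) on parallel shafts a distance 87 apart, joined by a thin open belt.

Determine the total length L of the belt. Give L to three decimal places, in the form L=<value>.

L=218.028

open belt: β = asin((r2−r1)/C) = asin(-2/87) = -1.3173°
wrap1 = π − 2β = 182.6345°
wrap2 = π + 2β = 177.3655°
tangent length = C·cosβ = 86.9770
L = r1·wrap1 + r2·wrap2 + 2·C·cosβ = 8·3.1876 + 6·3.0956 + 2·86.9770 = 218.0283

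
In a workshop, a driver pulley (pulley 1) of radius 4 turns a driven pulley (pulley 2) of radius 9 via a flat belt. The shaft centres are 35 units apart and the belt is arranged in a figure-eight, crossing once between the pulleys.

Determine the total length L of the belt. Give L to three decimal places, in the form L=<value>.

crossed belt: β = asin((r1+r2)/C) = asin(13/35) = 21.8037°
wrap1 = wrap2 = π + 2β = 223.6075°
tangent length = C·cosβ = 32.4962
L = (r1+r2)·wrap + 2·C·cosβ = 13·3.9027 + 2·32.4962 = 115.7272

L=115.727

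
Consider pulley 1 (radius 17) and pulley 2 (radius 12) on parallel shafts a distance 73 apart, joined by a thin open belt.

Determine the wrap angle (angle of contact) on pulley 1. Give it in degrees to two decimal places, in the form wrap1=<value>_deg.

open belt: β = asin((r2−r1)/C) = asin(-5/73) = -3.9274°
wrap1 = π − 2β = 187.8549°
wrap2 = π + 2β = 172.1451°

wrap1=187.85_deg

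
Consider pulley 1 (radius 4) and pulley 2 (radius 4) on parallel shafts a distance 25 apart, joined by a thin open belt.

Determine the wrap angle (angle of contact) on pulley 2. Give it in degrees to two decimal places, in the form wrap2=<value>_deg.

wrap2=180.00_deg

open belt: β = asin((r2−r1)/C) = asin(0/25) = 0.0000°
wrap1 = π − 2β = 180.0000°
wrap2 = π + 2β = 180.0000°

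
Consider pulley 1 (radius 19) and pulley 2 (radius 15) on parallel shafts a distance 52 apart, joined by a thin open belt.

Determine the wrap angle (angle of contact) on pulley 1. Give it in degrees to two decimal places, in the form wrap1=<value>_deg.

open belt: β = asin((r2−r1)/C) = asin(-4/52) = -4.4117°
wrap1 = π − 2β = 188.8235°
wrap2 = π + 2β = 171.1765°

wrap1=188.82_deg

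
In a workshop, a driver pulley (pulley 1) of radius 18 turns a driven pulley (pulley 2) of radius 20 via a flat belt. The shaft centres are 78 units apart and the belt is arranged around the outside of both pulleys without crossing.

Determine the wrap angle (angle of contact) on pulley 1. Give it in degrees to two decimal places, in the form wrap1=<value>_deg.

open belt: β = asin((r2−r1)/C) = asin(2/78) = 1.4693°
wrap1 = π − 2β = 177.0614°
wrap2 = π + 2β = 182.9386°

wrap1=177.06_deg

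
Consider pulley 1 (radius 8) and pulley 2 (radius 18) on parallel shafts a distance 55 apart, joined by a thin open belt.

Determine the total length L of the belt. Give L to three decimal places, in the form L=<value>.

L=193.505

open belt: β = asin((r2−r1)/C) = asin(10/55) = 10.4757°
wrap1 = π − 2β = 159.0486°
wrap2 = π + 2β = 200.9514°
tangent length = C·cosβ = 54.0833
L = r1·wrap1 + r2·wrap2 + 2·C·cosβ = 8·2.7759 + 18·3.5073 + 2·54.0833 = 193.5046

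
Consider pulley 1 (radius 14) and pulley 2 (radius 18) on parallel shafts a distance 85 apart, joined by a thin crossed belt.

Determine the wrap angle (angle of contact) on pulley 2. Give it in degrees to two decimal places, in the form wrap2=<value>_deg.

crossed belt: β = asin((r1+r2)/C) = asin(32/85) = 22.1152°
wrap1 = wrap2 = π + 2β = 224.2305°

wrap2=224.23_deg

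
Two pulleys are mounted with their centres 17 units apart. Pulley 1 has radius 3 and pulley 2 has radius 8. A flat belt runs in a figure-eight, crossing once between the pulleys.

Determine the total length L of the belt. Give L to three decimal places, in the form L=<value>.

crossed belt: β = asin((r1+r2)/C) = asin(11/17) = 40.3202°
wrap1 = wrap2 = π + 2β = 260.6404°
tangent length = C·cosβ = 12.9615
L = (r1+r2)·wrap + 2·C·cosβ = 11·4.5490 + 2·12.9615 = 75.9623

L=75.962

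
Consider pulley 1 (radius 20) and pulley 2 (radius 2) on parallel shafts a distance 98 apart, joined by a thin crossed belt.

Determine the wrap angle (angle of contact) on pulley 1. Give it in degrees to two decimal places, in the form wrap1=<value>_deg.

crossed belt: β = asin((r1+r2)/C) = asin(22/98) = 12.9729°
wrap1 = wrap2 = π + 2β = 205.9458°

wrap1=205.95_deg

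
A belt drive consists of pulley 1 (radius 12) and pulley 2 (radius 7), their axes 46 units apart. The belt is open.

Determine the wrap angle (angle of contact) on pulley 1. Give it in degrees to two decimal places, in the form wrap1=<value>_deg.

open belt: β = asin((r2−r1)/C) = asin(-5/46) = -6.2401°
wrap1 = π − 2β = 192.4803°
wrap2 = π + 2β = 167.5197°

wrap1=192.48_deg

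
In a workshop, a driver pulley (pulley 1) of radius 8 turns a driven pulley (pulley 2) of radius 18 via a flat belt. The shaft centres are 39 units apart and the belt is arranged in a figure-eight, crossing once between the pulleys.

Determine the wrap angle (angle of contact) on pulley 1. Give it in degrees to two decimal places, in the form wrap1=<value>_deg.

crossed belt: β = asin((r1+r2)/C) = asin(26/39) = 41.8103°
wrap1 = wrap2 = π + 2β = 263.6206°

wrap1=263.62_deg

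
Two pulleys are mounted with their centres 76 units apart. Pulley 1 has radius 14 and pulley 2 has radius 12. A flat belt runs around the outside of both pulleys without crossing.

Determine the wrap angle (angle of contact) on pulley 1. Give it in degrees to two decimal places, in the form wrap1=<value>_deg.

open belt: β = asin((r2−r1)/C) = asin(-2/76) = -1.5080°
wrap1 = π − 2β = 183.0159°
wrap2 = π + 2β = 176.9841°

wrap1=183.02_deg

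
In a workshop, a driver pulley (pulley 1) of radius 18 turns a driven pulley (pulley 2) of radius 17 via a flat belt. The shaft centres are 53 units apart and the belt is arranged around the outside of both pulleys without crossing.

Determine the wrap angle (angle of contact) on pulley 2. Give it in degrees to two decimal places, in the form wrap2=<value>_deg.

open belt: β = asin((r2−r1)/C) = asin(-1/53) = -1.0811°
wrap1 = π − 2β = 182.1622°
wrap2 = π + 2β = 177.8378°

wrap2=177.84_deg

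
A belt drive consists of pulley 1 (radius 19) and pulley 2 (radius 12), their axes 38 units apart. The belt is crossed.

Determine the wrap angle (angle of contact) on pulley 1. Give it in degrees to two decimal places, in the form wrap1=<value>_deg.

crossed belt: β = asin((r1+r2)/C) = asin(31/38) = 54.6655°
wrap1 = wrap2 = π + 2β = 289.3310°

wrap1=289.33_deg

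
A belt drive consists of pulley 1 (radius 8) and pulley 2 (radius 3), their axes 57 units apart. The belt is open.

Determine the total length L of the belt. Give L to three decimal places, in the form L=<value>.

open belt: β = asin((r2−r1)/C) = asin(-5/57) = -5.0324°
wrap1 = π − 2β = 190.0648°
wrap2 = π + 2β = 169.9352°
tangent length = C·cosβ = 56.7803
L = r1·wrap1 + r2·wrap2 + 2·C·cosβ = 8·3.3173 + 3·2.9659 + 2·56.7803 = 148.9964

L=148.996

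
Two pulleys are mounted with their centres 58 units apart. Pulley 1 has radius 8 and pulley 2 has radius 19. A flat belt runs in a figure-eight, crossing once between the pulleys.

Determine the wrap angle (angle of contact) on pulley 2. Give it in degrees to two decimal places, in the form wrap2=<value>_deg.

wrap2=235.49_deg

crossed belt: β = asin((r1+r2)/C) = asin(27/58) = 27.7437°
wrap1 = wrap2 = π + 2β = 235.4874°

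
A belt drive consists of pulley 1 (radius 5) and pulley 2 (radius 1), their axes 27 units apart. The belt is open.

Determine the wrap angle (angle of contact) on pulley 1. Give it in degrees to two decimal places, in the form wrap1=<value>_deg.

open belt: β = asin((r2−r1)/C) = asin(-4/27) = -8.5196°
wrap1 = π − 2β = 197.0392°
wrap2 = π + 2β = 162.9608°

wrap1=197.04_deg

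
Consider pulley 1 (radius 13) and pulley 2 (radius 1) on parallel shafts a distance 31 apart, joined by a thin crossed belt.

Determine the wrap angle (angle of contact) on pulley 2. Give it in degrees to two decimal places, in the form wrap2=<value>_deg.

crossed belt: β = asin((r1+r2)/C) = asin(14/31) = 26.8472°
wrap1 = wrap2 = π + 2β = 233.6944°

wrap2=233.69_deg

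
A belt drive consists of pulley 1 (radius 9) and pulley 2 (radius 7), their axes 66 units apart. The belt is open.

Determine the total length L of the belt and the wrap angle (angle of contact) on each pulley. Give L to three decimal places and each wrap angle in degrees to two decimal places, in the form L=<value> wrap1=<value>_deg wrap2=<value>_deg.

open belt: β = asin((r2−r1)/C) = asin(-2/66) = -1.7365°
wrap1 = π − 2β = 183.4730°
wrap2 = π + 2β = 176.5270°
tangent length = C·cosβ = 65.9697
L = r1·wrap1 + r2·wrap2 + 2·C·cosβ = 9·3.2022 + 7·3.0810 + 2·65.9697 = 182.3261

L=182.326 wrap1=183.47_deg wrap2=176.53_deg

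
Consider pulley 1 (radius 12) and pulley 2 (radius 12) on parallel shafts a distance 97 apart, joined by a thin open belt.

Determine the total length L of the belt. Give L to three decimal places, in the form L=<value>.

open belt: β = asin((r2−r1)/C) = asin(0/97) = 0.0000°
wrap1 = π − 2β = 180.0000°
wrap2 = π + 2β = 180.0000°
tangent length = C·cosβ = 97.0000
L = r1·wrap1 + r2·wrap2 + 2·C·cosβ = 12·3.1416 + 12·3.1416 + 2·97.0000 = 269.3982

L=269.398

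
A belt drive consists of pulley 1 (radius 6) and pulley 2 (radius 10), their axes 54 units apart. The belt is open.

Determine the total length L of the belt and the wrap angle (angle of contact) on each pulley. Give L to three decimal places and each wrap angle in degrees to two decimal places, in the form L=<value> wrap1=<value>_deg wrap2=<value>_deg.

open belt: β = asin((r2−r1)/C) = asin(4/54) = 4.2480°
wrap1 = π − 2β = 171.5040°
wrap2 = π + 2β = 188.4960°
tangent length = C·cosβ = 53.8516
L = r1·wrap1 + r2·wrap2 + 2·C·cosβ = 6·2.9933 + 10·3.2899 + 2·53.8516 = 158.5619

L=158.562 wrap1=171.50_deg wrap2=188.50_deg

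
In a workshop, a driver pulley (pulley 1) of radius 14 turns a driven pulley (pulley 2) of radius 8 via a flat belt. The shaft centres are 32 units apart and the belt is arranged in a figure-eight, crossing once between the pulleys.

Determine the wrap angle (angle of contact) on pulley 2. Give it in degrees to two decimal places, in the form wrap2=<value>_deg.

crossed belt: β = asin((r1+r2)/C) = asin(22/32) = 43.4325°
wrap1 = wrap2 = π + 2β = 266.8651°

wrap2=266.87_deg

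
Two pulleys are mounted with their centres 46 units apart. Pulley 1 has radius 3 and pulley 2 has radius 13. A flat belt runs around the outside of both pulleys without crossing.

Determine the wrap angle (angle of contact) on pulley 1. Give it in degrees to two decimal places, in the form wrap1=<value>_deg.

wrap1=154.89_deg

open belt: β = asin((r2−r1)/C) = asin(10/46) = 12.5559°
wrap1 = π − 2β = 154.8883°
wrap2 = π + 2β = 205.1117°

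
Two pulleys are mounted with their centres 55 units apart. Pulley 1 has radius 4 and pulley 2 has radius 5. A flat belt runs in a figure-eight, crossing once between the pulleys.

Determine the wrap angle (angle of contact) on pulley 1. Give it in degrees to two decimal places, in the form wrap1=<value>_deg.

wrap1=198.84_deg

crossed belt: β = asin((r1+r2)/C) = asin(9/55) = 9.4180°
wrap1 = wrap2 = π + 2β = 198.8361°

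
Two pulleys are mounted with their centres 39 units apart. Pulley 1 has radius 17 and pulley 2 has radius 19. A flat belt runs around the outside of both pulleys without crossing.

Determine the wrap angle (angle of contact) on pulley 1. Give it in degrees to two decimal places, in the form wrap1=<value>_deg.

wrap1=174.12_deg

open belt: β = asin((r2−r1)/C) = asin(2/39) = 2.9395°
wrap1 = π − 2β = 174.1209°
wrap2 = π + 2β = 185.8791°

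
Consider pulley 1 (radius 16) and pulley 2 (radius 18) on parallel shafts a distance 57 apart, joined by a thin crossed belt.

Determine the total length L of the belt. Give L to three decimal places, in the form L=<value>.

crossed belt: β = asin((r1+r2)/C) = asin(34/57) = 36.6190°
wrap1 = wrap2 = π + 2β = 253.2380°
tangent length = C·cosβ = 45.7493
L = (r1+r2)·wrap + 2·C·cosβ = 34·4.4198 + 2·45.7493 = 241.7731

L=241.773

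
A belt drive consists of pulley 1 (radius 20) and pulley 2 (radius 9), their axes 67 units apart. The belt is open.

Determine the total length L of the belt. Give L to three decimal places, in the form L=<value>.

L=226.916

open belt: β = asin((r2−r1)/C) = asin(-11/67) = -9.4496°
wrap1 = π − 2β = 198.8991°
wrap2 = π + 2β = 161.1009°
tangent length = C·cosβ = 66.0908
L = r1·wrap1 + r2·wrap2 + 2·C·cosβ = 20·3.4714 + 9·2.8117 + 2·66.0908 = 226.9162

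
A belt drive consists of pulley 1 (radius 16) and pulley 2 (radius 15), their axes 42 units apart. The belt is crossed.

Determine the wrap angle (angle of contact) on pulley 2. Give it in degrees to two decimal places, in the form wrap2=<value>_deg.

wrap2=275.14_deg

crossed belt: β = asin((r1+r2)/C) = asin(31/42) = 47.5694°
wrap1 = wrap2 = π + 2β = 275.1388°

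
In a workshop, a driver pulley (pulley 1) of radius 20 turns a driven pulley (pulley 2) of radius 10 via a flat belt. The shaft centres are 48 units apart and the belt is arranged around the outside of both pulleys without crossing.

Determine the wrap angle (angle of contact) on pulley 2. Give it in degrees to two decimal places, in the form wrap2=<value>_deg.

open belt: β = asin((r2−r1)/C) = asin(-10/48) = -12.0247°
wrap1 = π − 2β = 204.0494°
wrap2 = π + 2β = 155.9506°

wrap2=155.95_deg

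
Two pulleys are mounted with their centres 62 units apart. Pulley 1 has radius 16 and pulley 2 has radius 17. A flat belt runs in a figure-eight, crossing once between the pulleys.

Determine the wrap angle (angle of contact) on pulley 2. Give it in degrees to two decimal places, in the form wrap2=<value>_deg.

crossed belt: β = asin((r1+r2)/C) = asin(33/62) = 32.1582°
wrap1 = wrap2 = π + 2β = 244.3163°

wrap2=244.32_deg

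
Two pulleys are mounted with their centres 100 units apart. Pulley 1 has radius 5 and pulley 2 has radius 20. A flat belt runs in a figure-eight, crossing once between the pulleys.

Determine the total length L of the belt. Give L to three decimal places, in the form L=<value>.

crossed belt: β = asin((r1+r2)/C) = asin(25/100) = 14.4775°
wrap1 = wrap2 = π + 2β = 208.9550°
tangent length = C·cosβ = 96.8246
L = (r1+r2)·wrap + 2·C·cosβ = 25·3.6470 + 2·96.8246 = 284.8230

L=284.823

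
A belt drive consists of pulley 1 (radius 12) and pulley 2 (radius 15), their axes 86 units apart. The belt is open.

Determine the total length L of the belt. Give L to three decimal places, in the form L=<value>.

open belt: β = asin((r2−r1)/C) = asin(3/86) = 1.9991°
wrap1 = π − 2β = 176.0018°
wrap2 = π + 2β = 183.9982°
tangent length = C·cosβ = 85.9477
L = r1·wrap1 + r2·wrap2 + 2·C·cosβ = 12·3.0718 + 15·3.2114 + 2·85.9477 = 256.9277

L=256.928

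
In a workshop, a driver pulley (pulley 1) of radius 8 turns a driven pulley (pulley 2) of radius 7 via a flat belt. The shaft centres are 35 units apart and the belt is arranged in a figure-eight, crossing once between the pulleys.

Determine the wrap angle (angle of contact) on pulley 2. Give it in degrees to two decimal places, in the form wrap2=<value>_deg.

crossed belt: β = asin((r1+r2)/C) = asin(15/35) = 25.3769°
wrap1 = wrap2 = π + 2β = 230.7539°

wrap2=230.75_deg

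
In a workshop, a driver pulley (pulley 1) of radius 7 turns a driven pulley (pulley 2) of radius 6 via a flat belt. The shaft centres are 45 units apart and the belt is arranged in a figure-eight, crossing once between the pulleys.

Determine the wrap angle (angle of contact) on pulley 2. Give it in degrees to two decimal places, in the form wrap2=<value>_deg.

wrap2=213.58_deg

crossed belt: β = asin((r1+r2)/C) = asin(13/45) = 16.7914°
wrap1 = wrap2 = π + 2β = 213.5829°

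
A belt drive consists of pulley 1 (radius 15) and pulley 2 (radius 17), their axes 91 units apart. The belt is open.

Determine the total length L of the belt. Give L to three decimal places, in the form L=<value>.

L=282.575

open belt: β = asin((r2−r1)/C) = asin(2/91) = 1.2593°
wrap1 = π − 2β = 177.4813°
wrap2 = π + 2β = 182.5187°
tangent length = C·cosβ = 90.9780
L = r1·wrap1 + r2·wrap2 + 2·C·cosβ = 15·3.0976 + 17·3.1856 + 2·90.9780 = 282.5749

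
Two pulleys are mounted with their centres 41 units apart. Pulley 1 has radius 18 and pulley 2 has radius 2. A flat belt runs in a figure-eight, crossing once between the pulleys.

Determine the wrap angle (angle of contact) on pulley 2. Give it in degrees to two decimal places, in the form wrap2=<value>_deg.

crossed belt: β = asin((r1+r2)/C) = asin(20/41) = 29.1964°
wrap1 = wrap2 = π + 2β = 238.3928°

wrap2=238.39_deg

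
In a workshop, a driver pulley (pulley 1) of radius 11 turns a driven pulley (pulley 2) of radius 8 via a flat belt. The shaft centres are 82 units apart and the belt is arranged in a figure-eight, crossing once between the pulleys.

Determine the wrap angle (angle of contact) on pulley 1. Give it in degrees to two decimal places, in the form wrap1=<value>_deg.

wrap1=206.80_deg

crossed belt: β = asin((r1+r2)/C) = asin(19/82) = 13.3976°
wrap1 = wrap2 = π + 2β = 206.7952°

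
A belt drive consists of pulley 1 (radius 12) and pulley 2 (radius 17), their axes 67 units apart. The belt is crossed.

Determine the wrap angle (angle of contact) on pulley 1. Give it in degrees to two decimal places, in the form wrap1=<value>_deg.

crossed belt: β = asin((r1+r2)/C) = asin(29/67) = 25.6477°
wrap1 = wrap2 = π + 2β = 231.2953°

wrap1=231.30_deg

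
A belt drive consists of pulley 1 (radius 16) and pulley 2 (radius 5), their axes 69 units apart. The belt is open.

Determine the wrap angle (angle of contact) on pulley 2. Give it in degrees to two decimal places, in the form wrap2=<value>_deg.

open belt: β = asin((r2−r1)/C) = asin(-11/69) = -9.1732°
wrap1 = π − 2β = 198.3465°
wrap2 = π + 2β = 161.6535°

wrap2=161.65_deg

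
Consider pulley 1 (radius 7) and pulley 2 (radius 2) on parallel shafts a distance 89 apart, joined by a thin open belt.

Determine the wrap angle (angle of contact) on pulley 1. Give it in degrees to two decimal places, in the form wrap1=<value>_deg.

open belt: β = asin((r2−r1)/C) = asin(-5/89) = -3.2206°
wrap1 = π − 2β = 186.4411°
wrap2 = π + 2β = 173.5589°

wrap1=186.44_deg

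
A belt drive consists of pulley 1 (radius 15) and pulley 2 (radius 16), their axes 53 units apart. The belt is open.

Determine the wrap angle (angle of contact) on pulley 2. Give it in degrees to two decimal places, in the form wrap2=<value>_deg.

open belt: β = asin((r2−r1)/C) = asin(1/53) = 1.0811°
wrap1 = π − 2β = 177.8378°
wrap2 = π + 2β = 182.1622°

wrap2=182.16_deg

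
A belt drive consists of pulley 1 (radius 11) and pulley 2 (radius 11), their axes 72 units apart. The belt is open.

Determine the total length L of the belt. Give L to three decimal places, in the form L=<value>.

L=213.115

open belt: β = asin((r2−r1)/C) = asin(0/72) = 0.0000°
wrap1 = π − 2β = 180.0000°
wrap2 = π + 2β = 180.0000°
tangent length = C·cosβ = 72.0000
L = r1·wrap1 + r2·wrap2 + 2·C·cosβ = 11·3.1416 + 11·3.1416 + 2·72.0000 = 213.1150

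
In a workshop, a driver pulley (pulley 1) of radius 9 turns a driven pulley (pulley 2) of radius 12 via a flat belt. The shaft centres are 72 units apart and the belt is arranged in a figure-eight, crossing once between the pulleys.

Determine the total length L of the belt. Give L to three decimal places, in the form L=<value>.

crossed belt: β = asin((r1+r2)/C) = asin(21/72) = 16.9578°
wrap1 = wrap2 = π + 2β = 213.9155°
tangent length = C·cosβ = 68.8694
L = (r1+r2)·wrap + 2·C·cosβ = 21·3.7335 + 2·68.8694 = 216.1430

L=216.143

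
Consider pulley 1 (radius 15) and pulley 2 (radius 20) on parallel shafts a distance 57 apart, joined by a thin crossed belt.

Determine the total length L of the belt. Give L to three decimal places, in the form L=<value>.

crossed belt: β = asin((r1+r2)/C) = asin(35/57) = 37.8818°
wrap1 = wrap2 = π + 2β = 255.7637°
tangent length = C·cosβ = 44.9889
L = (r1+r2)·wrap + 2·C·cosβ = 35·4.4639 + 2·44.9889 = 246.2149

L=246.215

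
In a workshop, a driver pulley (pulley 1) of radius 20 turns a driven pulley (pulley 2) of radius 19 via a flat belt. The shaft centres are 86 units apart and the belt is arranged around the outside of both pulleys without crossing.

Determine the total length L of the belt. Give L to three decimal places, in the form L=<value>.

L=294.534

open belt: β = asin((r2−r1)/C) = asin(-1/86) = -0.6662°
wrap1 = π − 2β = 181.3325°
wrap2 = π + 2β = 178.6675°
tangent length = C·cosβ = 85.9942
L = r1·wrap1 + r2·wrap2 + 2·C·cosβ = 20·3.1648 + 19·3.1183 + 2·85.9942 = 294.5337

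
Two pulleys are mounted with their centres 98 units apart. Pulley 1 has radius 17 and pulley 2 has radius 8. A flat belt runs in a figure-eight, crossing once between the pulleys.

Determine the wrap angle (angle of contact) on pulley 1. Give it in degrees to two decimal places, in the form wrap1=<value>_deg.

crossed belt: β = asin((r1+r2)/C) = asin(25/98) = 14.7796°
wrap1 = wrap2 = π + 2β = 209.5593°

wrap1=209.56_deg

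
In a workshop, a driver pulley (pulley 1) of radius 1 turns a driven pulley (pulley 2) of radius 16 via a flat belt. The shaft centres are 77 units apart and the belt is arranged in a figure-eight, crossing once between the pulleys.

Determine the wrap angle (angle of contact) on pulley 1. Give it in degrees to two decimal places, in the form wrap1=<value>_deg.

wrap1=205.51_deg

crossed belt: β = asin((r1+r2)/C) = asin(17/77) = 12.7548°
wrap1 = wrap2 = π + 2β = 205.5096°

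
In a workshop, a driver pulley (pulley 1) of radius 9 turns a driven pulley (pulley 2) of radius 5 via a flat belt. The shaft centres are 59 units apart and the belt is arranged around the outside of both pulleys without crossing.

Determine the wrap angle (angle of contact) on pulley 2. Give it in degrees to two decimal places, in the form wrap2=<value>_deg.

open belt: β = asin((r2−r1)/C) = asin(-4/59) = -3.8874°
wrap1 = π − 2β = 187.7749°
wrap2 = π + 2β = 172.2251°

wrap2=172.23_deg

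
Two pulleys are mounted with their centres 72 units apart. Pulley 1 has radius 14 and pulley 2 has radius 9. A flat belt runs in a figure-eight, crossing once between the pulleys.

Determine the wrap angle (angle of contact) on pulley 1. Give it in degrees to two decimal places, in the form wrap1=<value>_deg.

crossed belt: β = asin((r1+r2)/C) = asin(23/72) = 18.6293°
wrap1 = wrap2 = π + 2β = 217.2587°

wrap1=217.26_deg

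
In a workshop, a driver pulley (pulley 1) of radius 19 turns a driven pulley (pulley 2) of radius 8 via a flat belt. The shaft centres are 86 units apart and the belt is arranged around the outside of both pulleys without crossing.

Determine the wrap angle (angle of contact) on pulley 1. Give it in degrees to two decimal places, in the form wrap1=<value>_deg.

open belt: β = asin((r2−r1)/C) = asin(-11/86) = -7.3487°
wrap1 = π − 2β = 194.6973°
wrap2 = π + 2β = 165.3027°

wrap1=194.70_deg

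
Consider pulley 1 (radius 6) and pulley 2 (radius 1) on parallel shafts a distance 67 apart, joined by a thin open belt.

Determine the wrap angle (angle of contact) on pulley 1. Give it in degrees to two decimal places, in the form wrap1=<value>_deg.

open belt: β = asin((r2−r1)/C) = asin(-5/67) = -4.2798°
wrap1 = π − 2β = 188.5596°
wrap2 = π + 2β = 171.4404°

wrap1=188.56_deg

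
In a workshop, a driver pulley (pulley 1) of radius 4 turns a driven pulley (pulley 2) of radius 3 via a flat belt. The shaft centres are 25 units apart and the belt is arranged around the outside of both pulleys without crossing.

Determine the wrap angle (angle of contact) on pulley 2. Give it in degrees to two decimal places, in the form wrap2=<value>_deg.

wrap2=175.42_deg

open belt: β = asin((r2−r1)/C) = asin(-1/25) = -2.2924°
wrap1 = π − 2β = 184.5849°
wrap2 = π + 2β = 175.4151°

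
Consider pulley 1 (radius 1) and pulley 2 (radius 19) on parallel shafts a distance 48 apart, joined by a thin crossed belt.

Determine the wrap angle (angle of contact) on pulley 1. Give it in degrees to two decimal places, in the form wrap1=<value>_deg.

wrap1=229.25_deg

crossed belt: β = asin((r1+r2)/C) = asin(20/48) = 24.6243°
wrap1 = wrap2 = π + 2β = 229.2486°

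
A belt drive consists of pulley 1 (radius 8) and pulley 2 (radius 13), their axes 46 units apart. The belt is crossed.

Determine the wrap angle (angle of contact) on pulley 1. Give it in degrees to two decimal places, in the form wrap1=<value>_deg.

wrap1=234.33_deg

crossed belt: β = asin((r1+r2)/C) = asin(21/46) = 27.1629°
wrap1 = wrap2 = π + 2β = 234.3258°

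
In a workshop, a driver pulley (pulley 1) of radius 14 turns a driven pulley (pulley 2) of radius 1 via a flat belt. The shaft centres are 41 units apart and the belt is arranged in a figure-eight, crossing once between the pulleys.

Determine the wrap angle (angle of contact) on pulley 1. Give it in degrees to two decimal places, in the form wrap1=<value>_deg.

crossed belt: β = asin((r1+r2)/C) = asin(15/41) = 21.4601°
wrap1 = wrap2 = π + 2β = 222.9203°

wrap1=222.92_deg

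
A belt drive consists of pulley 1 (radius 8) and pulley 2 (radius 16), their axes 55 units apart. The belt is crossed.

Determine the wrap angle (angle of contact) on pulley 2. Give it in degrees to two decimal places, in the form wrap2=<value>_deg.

crossed belt: β = asin((r1+r2)/C) = asin(24/55) = 25.8721°
wrap1 = wrap2 = π + 2β = 231.7442°

wrap2=231.74_deg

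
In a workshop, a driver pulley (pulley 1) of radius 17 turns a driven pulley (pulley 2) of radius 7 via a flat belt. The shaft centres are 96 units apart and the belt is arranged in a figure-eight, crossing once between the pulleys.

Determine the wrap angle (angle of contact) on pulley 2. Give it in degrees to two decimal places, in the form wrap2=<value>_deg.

crossed belt: β = asin((r1+r2)/C) = asin(24/96) = 14.4775°
wrap1 = wrap2 = π + 2β = 208.9550°

wrap2=208.96_deg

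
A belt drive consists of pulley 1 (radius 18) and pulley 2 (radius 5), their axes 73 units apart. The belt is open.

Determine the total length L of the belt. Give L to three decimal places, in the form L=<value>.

L=220.578

open belt: β = asin((r2−r1)/C) = asin(-13/73) = -10.2581°
wrap1 = π − 2β = 200.5161°
wrap2 = π + 2β = 159.4839°
tangent length = C·cosβ = 71.8331
L = r1·wrap1 + r2·wrap2 + 2·C·cosβ = 18·3.4997 + 5·2.7835 + 2·71.8331 = 220.5779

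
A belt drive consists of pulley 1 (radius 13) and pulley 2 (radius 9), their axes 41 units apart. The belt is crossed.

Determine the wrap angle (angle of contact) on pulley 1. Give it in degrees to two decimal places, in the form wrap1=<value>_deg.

wrap1=244.90_deg

crossed belt: β = asin((r1+r2)/C) = asin(22/41) = 32.4515°
wrap1 = wrap2 = π + 2β = 244.9030°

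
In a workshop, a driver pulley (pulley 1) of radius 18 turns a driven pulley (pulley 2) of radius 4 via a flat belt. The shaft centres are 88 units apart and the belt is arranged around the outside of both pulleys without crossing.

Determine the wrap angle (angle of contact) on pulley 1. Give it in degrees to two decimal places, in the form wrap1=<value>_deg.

open belt: β = asin((r2−r1)/C) = asin(-14/88) = -9.1541°
wrap1 = π − 2β = 198.3083°
wrap2 = π + 2β = 161.6917°

wrap1=198.31_deg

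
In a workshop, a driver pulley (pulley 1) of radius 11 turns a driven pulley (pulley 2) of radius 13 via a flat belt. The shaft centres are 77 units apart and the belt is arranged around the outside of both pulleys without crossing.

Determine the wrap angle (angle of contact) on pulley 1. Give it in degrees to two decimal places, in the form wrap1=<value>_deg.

open belt: β = asin((r2−r1)/C) = asin(2/77) = 1.4884°
wrap1 = π − 2β = 177.0233°
wrap2 = π + 2β = 182.9767°

wrap1=177.02_deg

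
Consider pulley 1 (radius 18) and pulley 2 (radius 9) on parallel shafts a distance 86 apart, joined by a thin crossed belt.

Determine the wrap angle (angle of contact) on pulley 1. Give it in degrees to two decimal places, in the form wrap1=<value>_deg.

wrap1=216.60_deg

crossed belt: β = asin((r1+r2)/C) = asin(27/86) = 18.2976°
wrap1 = wrap2 = π + 2β = 216.5953°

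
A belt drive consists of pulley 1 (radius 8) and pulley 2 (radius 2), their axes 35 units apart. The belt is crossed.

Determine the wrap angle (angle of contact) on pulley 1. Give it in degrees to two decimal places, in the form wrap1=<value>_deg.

wrap1=213.20_deg

crossed belt: β = asin((r1+r2)/C) = asin(10/35) = 16.6015°
wrap1 = wrap2 = π + 2β = 213.2031°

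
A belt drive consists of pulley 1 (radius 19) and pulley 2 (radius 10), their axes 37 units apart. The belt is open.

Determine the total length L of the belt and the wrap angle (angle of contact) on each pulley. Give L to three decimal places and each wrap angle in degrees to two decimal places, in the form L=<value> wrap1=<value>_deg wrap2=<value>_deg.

open belt: β = asin((r2−r1)/C) = asin(-9/37) = -14.0780°
wrap1 = π − 2β = 208.1561°
wrap2 = π + 2β = 151.8439°
tangent length = C·cosβ = 35.8887
L = r1·wrap1 + r2·wrap2 + 2·C·cosβ = 19·3.6330 + 10·2.6502 + 2·35.8887 = 167.3064

L=167.306 wrap1=208.16_deg wrap2=151.84_deg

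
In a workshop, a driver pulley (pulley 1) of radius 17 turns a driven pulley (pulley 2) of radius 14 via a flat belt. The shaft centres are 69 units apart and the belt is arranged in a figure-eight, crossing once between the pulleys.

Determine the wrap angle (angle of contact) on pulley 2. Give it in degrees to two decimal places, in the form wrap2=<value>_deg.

wrap2=233.39_deg

crossed belt: β = asin((r1+r2)/C) = asin(31/69) = 26.6972°
wrap1 = wrap2 = π + 2β = 233.3944°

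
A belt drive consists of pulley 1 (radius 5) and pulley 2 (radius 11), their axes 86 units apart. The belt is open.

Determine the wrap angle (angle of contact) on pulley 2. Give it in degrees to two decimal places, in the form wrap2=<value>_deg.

open belt: β = asin((r2−r1)/C) = asin(6/86) = 4.0006°
wrap1 = π − 2β = 171.9987°
wrap2 = π + 2β = 188.0013°

wrap2=188.00_deg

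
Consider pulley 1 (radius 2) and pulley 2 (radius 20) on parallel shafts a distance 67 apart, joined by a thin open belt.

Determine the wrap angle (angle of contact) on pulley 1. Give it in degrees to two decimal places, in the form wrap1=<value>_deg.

wrap1=148.83_deg

open belt: β = asin((r2−r1)/C) = asin(18/67) = 15.5843°
wrap1 = π − 2β = 148.8313°
wrap2 = π + 2β = 211.1687°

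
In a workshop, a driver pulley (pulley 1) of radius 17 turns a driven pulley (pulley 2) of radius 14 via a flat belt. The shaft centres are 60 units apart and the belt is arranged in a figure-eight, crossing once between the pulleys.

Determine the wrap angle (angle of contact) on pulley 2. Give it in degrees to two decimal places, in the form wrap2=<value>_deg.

wrap2=242.22_deg

crossed belt: β = asin((r1+r2)/C) = asin(31/60) = 31.1089°
wrap1 = wrap2 = π + 2β = 242.2178°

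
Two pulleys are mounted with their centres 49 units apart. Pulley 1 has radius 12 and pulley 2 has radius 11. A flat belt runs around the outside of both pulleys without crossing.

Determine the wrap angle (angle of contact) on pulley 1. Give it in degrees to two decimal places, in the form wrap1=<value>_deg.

wrap1=182.34_deg

open belt: β = asin((r2−r1)/C) = asin(-1/49) = -1.1694°
wrap1 = π − 2β = 182.3388°
wrap2 = π + 2β = 177.6612°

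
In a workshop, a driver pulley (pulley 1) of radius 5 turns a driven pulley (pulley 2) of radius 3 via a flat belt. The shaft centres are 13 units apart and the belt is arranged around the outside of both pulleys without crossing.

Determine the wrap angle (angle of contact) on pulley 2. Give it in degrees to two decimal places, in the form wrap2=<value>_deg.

open belt: β = asin((r2−r1)/C) = asin(-2/13) = -8.8499°
wrap1 = π − 2β = 197.6998°
wrap2 = π + 2β = 162.3002°

wrap2=162.30_deg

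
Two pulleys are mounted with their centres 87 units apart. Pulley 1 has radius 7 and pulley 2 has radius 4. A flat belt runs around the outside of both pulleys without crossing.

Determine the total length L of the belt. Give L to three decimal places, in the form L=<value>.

L=208.661

open belt: β = asin((r2−r1)/C) = asin(-3/87) = -1.9761°
wrap1 = π − 2β = 183.9522°
wrap2 = π + 2β = 176.0478°
tangent length = C·cosβ = 86.9483
L = r1·wrap1 + r2·wrap2 + 2·C·cosβ = 7·3.2106 + 4·3.0726 + 2·86.9483 = 208.6610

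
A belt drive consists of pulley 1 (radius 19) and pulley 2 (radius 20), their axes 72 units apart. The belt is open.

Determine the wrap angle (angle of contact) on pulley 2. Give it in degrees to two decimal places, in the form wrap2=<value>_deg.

wrap2=181.59_deg

open belt: β = asin((r2−r1)/C) = asin(1/72) = 0.7958°
wrap1 = π − 2β = 178.4084°
wrap2 = π + 2β = 181.5916°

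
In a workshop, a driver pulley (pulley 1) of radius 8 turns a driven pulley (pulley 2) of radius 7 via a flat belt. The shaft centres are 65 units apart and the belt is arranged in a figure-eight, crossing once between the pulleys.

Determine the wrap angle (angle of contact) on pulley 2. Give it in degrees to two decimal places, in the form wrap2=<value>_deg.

crossed belt: β = asin((r1+r2)/C) = asin(15/65) = 13.3424°
wrap1 = wrap2 = π + 2β = 206.6847°

wrap2=206.68_deg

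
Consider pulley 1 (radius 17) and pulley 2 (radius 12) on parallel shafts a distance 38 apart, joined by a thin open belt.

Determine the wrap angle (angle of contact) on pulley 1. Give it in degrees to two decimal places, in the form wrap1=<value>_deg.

open belt: β = asin((r2−r1)/C) = asin(-5/38) = -7.5608°
wrap1 = π − 2β = 195.1217°
wrap2 = π + 2β = 164.8783°

wrap1=195.12_deg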